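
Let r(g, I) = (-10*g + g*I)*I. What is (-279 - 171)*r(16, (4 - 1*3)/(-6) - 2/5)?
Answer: -43112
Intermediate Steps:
r(g, I) = I*(-10*g + I*g) (r(g, I) = (-10*g + I*g)*I = I*(-10*g + I*g))
(-279 - 171)*r(16, (4 - 1*3)/(-6) - 2/5) = (-279 - 171)*(((4 - 1*3)/(-6) - 2/5)*16*(-10 + ((4 - 1*3)/(-6) - 2/5))) = -450*((4 - 3)*(-⅙) - 2*⅕)*16*(-10 + ((4 - 3)*(-⅙) - 2*⅕)) = -450*(1*(-⅙) - ⅖)*16*(-10 + (1*(-⅙) - ⅖)) = -450*(-⅙ - ⅖)*16*(-10 + (-⅙ - ⅖)) = -(-255)*16*(-10 - 17/30) = -(-255)*16*(-317)/30 = -450*21556/225 = -43112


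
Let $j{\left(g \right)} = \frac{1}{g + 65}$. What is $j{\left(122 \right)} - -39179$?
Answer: $\frac{7326474}{187} \approx 39179.0$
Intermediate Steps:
$j{\left(g \right)} = \frac{1}{65 + g}$
$j{\left(122 \right)} - -39179 = \frac{1}{65 + 122} - -39179 = \frac{1}{187} + 39179 = \frac{7326474}{187}$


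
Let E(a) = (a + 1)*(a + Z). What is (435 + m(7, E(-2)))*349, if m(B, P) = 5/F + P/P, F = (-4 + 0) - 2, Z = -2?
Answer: 911239/6 ≈ 1.5187e+5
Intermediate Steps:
F = -6 (F = -4 - 2 = -6)
E(a) = (1 + a)*(-2 + a) (E(a) = (a + 1)*(a - 2) = (1 + a)*(-2 + a))
m(B, P) = ⅙ (m(B, P) = 5/(-6) + P/P = 5*(-⅙) + 1 = -⅚ + 1 = ⅙)
(435 + m(7, E(-2)))*349 = (435 + ⅙)*349 = (2611/6)*349 = 911239/6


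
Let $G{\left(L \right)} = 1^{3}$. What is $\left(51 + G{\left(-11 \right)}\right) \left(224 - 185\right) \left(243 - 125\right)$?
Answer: $239304$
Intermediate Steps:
$G{\left(L \right)} = 1$
$\left(51 + G{\left(-11 \right)}\right) \left(224 - 185\right) \left(243 - 125\right) = \left(51 + 1\right) \left(224 - 185\right) \left(243 - 125\right) = 52 \cdot 39 \cdot 118 = 52 \cdot 4602 = 239304$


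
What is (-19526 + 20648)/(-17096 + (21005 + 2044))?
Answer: 1122/5953 ≈ 0.18848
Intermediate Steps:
(-19526 + 20648)/(-17096 + (21005 + 2044)) = 1122/(-17096 + 23049) = 1122/5953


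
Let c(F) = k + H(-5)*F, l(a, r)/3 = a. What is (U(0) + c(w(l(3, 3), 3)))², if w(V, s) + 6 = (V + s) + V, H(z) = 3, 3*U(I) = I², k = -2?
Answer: 1849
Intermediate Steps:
U(I) = I²/3
l(a, r) = 3*a
w(V, s) = -6 + s + 2*V (w(V, s) = -6 + ((V + s) + V) = -6 + (s + 2*V) = -6 + s + 2*V)
c(F) = -2 + 3*F
(U(0) + c(w(l(3, 3), 3)))² = ((⅓)*0² + (-2 + 3*(-6 + 3 + 2*(3*3))))² = ((⅓)*0 + (-2 + 3*(-6 + 3 + 2*9)))² = (0 + (-2 + 3*(-6 + 3 + 18)))² = (0 + (-2 + 3*15))² = (0 + (-2 + 45))² = (0 + 43)² = 43² = 1849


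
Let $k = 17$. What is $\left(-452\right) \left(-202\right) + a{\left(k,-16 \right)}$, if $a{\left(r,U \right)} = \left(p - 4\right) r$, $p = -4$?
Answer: $91168$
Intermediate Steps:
$a{\left(r,U \right)} = - 8 r$ ($a{\left(r,U \right)} = \left(-4 - 4\right) r = - 8 r$)
$\left(-452\right) \left(-202\right) + a{\left(k,-16 \right)} = \left(-452\right) \left(-202\right) - 136 = 91304 - 136 = 91168$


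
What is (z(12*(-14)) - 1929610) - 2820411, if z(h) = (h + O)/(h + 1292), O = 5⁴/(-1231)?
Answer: -6572338263957/1383644 ≈ -4.7500e+6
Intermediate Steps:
O = -625/1231 (O = 625*(-1/1231) = -625/1231 ≈ -0.50772)
z(h) = (-625/1231 + h)/(1292 + h) (z(h) = (h - 625/1231)/(h + 1292) = (-625/1231 + h)/(1292 + h))
(z(12*(-14)) - 1929610) - 2820411 = ((-625/1231 + 12*(-14))/(1292 + 12*(-14)) - 1929610) - 2820411 = ((-625/1231 - 168)/(1292 - 168) - 1929610) - 2820411 = (-207433/1231/1124 - 1929610) - 2820411 = ((1/1124)*(-207433/1231) - 1929610) - 2820411 = (-207433/1383644 - 1929610) - 2820411 = -2669893506273/1383644 - 2820411 = -6572338263957/1383644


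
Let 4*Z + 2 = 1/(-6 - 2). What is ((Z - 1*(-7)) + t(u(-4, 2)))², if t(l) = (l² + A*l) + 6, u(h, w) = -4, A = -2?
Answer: 1361889/1024 ≈ 1330.0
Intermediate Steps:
t(l) = 6 + l² - 2*l (t(l) = (l² - 2*l) + 6 = 6 + l² - 2*l)
Z = -17/32 (Z = -½ + 1/(4*(-6 - 2)) = -½ + (¼)/(-8) = -½ + (¼)*(-⅛) = -½ - 1/32 = -17/32 ≈ -0.53125)
((Z - 1*(-7)) + t(u(-4, 2)))² = ((-17/32 - 1*(-7)) + (6 + (-4)² - 2*(-4)))² = ((-17/32 + 7) + (6 + 16 + 8))² = (207/32 + 30)² = (1167/32)² = 1361889/1024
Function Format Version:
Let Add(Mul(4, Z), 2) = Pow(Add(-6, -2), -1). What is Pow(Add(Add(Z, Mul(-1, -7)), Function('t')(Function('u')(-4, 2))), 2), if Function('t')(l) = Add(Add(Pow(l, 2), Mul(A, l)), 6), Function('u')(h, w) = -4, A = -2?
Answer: Rational(1361889, 1024) ≈ 1330.0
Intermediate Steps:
Function('t')(l) = Add(6, Pow(l, 2), Mul(-2, l)) (Function('t')(l) = Add(Add(Pow(l, 2), Mul(-2, l)), 6) = Add(6, Pow(l, 2), Mul(-2, l)))
Z = Rational(-17, 32) (Z = Add(Rational(-1, 2), Mul(Rational(1, 4), Pow(Add(-6, -2), -1))) = Add(Rational(-1, 2), Mul(Rational(1, 4), Pow(-8, -1))) = Add(Rational(-1, 2), Mul(Rational(1, 4), Rational(-1, 8))) = Add(Rational(-1, 2), Rational(-1, 32)) = Rational(-17, 32) ≈ -0.53125)
Pow(Add(Add(Z, Mul(-1, -7)), Function('t')(Function('u')(-4, 2))), 2) = Pow(Add(Add(Rational(-17, 32), Mul(-1, -7)), Add(6, Pow(-4, 2), Mul(-2, -4))), 2) = Pow(Add(Add(Rational(-17, 32), 7), Add(6, 16, 8)), 2) = Pow(Add(Rational(207, 32), 30), 2) = Pow(Rational(1167, 32), 2) = Rational(1361889, 1024)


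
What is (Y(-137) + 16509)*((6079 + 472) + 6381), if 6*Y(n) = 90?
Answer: 213688368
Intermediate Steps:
Y(n) = 15 (Y(n) = (1/6)*90 = 15)
(Y(-137) + 16509)*((6079 + 472) + 6381) = (15 + 16509)*((6079 + 472) + 6381) = 16524*(6551 + 6381) = 16524*12932 = 213688368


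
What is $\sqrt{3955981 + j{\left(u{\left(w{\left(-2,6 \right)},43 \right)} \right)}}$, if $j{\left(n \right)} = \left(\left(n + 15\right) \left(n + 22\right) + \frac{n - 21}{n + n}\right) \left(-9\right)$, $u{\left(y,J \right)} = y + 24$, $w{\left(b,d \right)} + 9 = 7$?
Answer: $\frac{\sqrt{1907603137}}{22} \approx 1985.3$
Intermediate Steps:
$w{\left(b,d \right)} = -2$ ($w{\left(b,d \right)} = -9 + 7 = -2$)
$u{\left(y,J \right)} = 24 + y$
$j{\left(n \right)} = - 9 \left(15 + n\right) \left(22 + n\right) - \frac{9 \left(-21 + n\right)}{2 n}$ ($j{\left(n \right)} = \left(\left(15 + n\right) \left(22 + n\right) + \frac{-21 + n}{2 n}\right) \left(-9\right) = - 9 \left(15 + n\right) \left(22 + n\right) - \frac{9 \left(-21 + n\right)}{2 n}$)
$\sqrt{3955981 + j{\left(u{\left(w{\left(-2,6 \right)},43 \right)} \right)}} = \sqrt{3955981 - \left(\frac{5949}{2} + 9 \left(24 - 2\right)^{2} + 333 \left(24 - 2\right) - \frac{189}{2 \left(24 - 2\right)}\right)} = \sqrt{3955981 - \left(\frac{20601}{2} + 4356 - \frac{189}{44}\right)} = \sqrt{3955981 - \frac{644697}{44}} = \sqrt{\frac{173418467}{44}} = \frac{\sqrt{1907603137}}{22}$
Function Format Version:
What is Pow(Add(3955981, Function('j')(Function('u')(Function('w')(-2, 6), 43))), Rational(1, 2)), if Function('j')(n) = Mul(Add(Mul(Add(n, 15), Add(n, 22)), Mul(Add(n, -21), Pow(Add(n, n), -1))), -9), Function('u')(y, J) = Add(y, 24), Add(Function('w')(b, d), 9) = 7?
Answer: Mul(Rational(1, 22), Pow(1907603137, Rational(1, 2))) ≈ 1985.3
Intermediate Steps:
Function('w')(b, d) = -2 (Function('w')(b, d) = Add(-9, 7) = -2)
Function('u')(y, J) = Add(24, y)
Function('j')(n) = Add(Mul(-9, Add(15, n), Add(22, n)), Mul(Rational(-9, 2), Pow(n, -1), Add(-21, n))) (Function('j')(n) = Mul(Add(Mul(Add(15, n), Add(22, n)), Mul(Add(-21, n), Pow(Mul(2, n), -1))), -9) = Mul(Add(Mul(Add(15, n), Add(22, n)), Mul(Add(-21, n), Mul(Rational(1, 2), Pow(n, -1)))), -9) = Mul(Add(Mul(Add(15, n), Add(22, n)), Mul(Rational(1, 2), Pow(n, -1), Add(-21, n))), -9) = Add(Mul(-9, Add(15, n), Add(22, n)), Mul(Rational(-9, 2), Pow(n, -1), Add(-21, n))))
Pow(Add(3955981, Function('j')(Function('u')(Function('w')(-2, 6), 43))), Rational(1, 2)) = Pow(Add(3955981, Add(Rational(-5949, 2), Mul(-333, Add(24, -2)), Mul(-9, Pow(Add(24, -2), 2)), Mul(Rational(189, 2), Pow(Add(24, -2), -1)))), Rational(1, 2)) = Pow(Add(3955981, Add(Rational(-5949, 2), Mul(-333, 22), Mul(-9, Pow(22, 2)), Mul(Rational(189, 2), Pow(22, -1)))), Rational(1, 2)) = Pow(Add(3955981, Add(Rational(-5949, 2), -7326, Mul(-9, 484), Mul(Rational(189, 2), Rational(1, 22)))), Rational(1, 2)) = Pow(Add(3955981, Add(Rational(-5949, 2), -7326, -4356, Rational(189, 44))), Rational(1, 2)) = Pow(Add(3955981, Rational(-644697, 44)), Rational(1, 2)) = Pow(Rational(173418467, 44), Rational(1, 2)) = Mul(Rational(1, 22), Pow(1907603137, Rational(1, 2)))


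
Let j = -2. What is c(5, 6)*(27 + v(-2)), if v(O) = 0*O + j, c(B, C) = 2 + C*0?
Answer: 50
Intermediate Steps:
c(B, C) = 2 (c(B, C) = 2 + 0 = 2)
v(O) = -2 (v(O) = 0*O - 2 = 0 - 2 = -2)
c(5, 6)*(27 + v(-2)) = 2*(27 - 2) = 2*25 = 50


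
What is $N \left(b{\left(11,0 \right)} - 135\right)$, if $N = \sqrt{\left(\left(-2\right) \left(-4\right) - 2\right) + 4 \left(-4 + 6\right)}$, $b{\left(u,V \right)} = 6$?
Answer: $- 129 \sqrt{14} \approx -482.67$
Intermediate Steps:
$N = \sqrt{14}$ ($N = \sqrt{\left(8 - 2\right) + 4 \cdot 2} = \sqrt{6 + 8} = \sqrt{14} \approx 3.7417$)
$N \left(b{\left(11,0 \right)} - 135\right) = \sqrt{14} \left(6 - 135\right) = \sqrt{14} \left(-129\right) = - 129 \sqrt{14}$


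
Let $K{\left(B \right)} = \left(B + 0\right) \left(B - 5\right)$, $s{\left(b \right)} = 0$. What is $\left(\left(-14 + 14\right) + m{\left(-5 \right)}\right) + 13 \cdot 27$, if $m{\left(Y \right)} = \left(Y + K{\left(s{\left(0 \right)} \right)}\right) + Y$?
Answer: $341$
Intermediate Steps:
$K{\left(B \right)} = B \left(-5 + B\right)$
$m{\left(Y \right)} = 2 Y$ ($m{\left(Y \right)} = \left(Y + 0 \left(-5 + 0\right)\right) + Y = \left(Y + 0 \left(-5\right)\right) + Y = \left(Y + 0\right) + Y = Y + Y = 2 Y$)
$\left(\left(-14 + 14\right) + m{\left(-5 \right)}\right) + 13 \cdot 27 = \left(\left(-14 + 14\right) + 2 \left(-5\right)\right) + 13 \cdot 27 = \left(0 - 10\right) + 351 = -10 + 351 = 341$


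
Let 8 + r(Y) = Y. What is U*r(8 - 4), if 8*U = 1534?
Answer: -767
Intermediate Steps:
U = 767/4 (U = (⅛)*1534 = 767/4 ≈ 191.75)
r(Y) = -8 + Y
U*r(8 - 4) = 767*(-8 + (8 - 4))/4 = 767*(-8 + 4)/4 = (767/4)*(-4) = -767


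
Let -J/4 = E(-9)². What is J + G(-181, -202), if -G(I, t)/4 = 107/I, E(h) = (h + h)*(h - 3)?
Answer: -33778516/181 ≈ -1.8662e+5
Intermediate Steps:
E(h) = 2*h*(-3 + h) (E(h) = (2*h)*(-3 + h) = 2*h*(-3 + h))
G(I, t) = -428/I
J = -186624 (J = -4*324*(-3 - 9)² = -4*(2*(-9)*(-12))² = -4*216² = -4*46656 = -186624)
J + G(-181, -202) = -186624 - 428/(-181) = -186624 - 428*(-1/181) = -186624 + 428/181 = -33778516/181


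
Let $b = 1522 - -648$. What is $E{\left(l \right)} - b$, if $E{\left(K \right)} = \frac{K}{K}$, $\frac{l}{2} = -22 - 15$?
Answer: $-2169$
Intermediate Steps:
$b = 2170$ ($b = 1522 + 648 = 2170$)
$l = -74$ ($l = 2 \left(-22 - 15\right) = 2 \left(-37\right) = -74$)
$E{\left(K \right)} = 1$
$E{\left(l \right)} - b = 1 - 2170 = -2169$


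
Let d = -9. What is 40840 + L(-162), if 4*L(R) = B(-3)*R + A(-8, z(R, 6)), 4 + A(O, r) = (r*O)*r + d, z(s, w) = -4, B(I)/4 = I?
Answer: 165163/4 ≈ 41291.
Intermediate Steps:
B(I) = 4*I
A(O, r) = -13 + O*r² (A(O, r) = -4 + ((r*O)*r - 9) = -4 + ((O*r)*r - 9) = -4 + (O*r² - 9) = -4 + (-9 + O*r²) = -13 + O*r²)
L(R) = -141/4 - 3*R (L(R) = ((4*(-3))*R + (-13 - 8*(-4)²))/4 = (-12*R + (-13 - 8*16))/4 = (-12*R + (-13 - 128))/4 = (-12*R - 141)/4 = (-141 - 12*R)/4 = -141/4 - 3*R)
40840 + L(-162) = 40840 + (-141/4 - 3*(-162)) = 40840 + (-141/4 + 486) = 40840 + 1803/4 = 165163/4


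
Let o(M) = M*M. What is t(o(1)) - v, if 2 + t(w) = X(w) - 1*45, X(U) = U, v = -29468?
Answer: 29422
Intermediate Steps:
o(M) = M²
t(w) = -47 + w (t(w) = -2 + (w - 1*45) = -2 + (w - 45) = -2 + (-45 + w) = -47 + w)
t(o(1)) - v = (-47 + 1²) - 1*(-29468) = (-47 + 1) + 29468 = -46 + 29468 = 29422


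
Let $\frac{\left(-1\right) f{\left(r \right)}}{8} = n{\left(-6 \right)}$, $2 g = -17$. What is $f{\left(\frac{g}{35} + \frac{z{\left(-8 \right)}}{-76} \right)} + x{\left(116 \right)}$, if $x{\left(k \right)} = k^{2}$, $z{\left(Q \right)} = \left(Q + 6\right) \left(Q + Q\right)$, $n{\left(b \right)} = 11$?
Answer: $13368$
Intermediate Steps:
$g = - \frac{17}{2}$ ($g = \frac{1}{2} \left(-17\right) = - \frac{17}{2} \approx -8.5$)
$z{\left(Q \right)} = 2 Q \left(6 + Q\right)$ ($z{\left(Q \right)} = \left(6 + Q\right) 2 Q = 2 Q \left(6 + Q\right)$)
$f{\left(r \right)} = -88$ ($f{\left(r \right)} = \left(-8\right) 11 = -88$)
$f{\left(\frac{g}{35} + \frac{z{\left(-8 \right)}}{-76} \right)} + x{\left(116 \right)} = -88 + 116^{2} = -88 + 13456 = 13368$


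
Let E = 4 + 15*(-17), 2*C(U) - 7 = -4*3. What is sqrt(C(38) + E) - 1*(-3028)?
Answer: 3028 + 13*I*sqrt(6)/2 ≈ 3028.0 + 15.922*I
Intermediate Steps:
C(U) = -5/2 (C(U) = 7/2 + (-4*3)/2 = 7/2 + (1/2)*(-12) = 7/2 - 6 = -5/2)
E = -251 (E = 4 - 255 = -251)
sqrt(C(38) + E) - 1*(-3028) = sqrt(-5/2 - 251) - 1*(-3028) = sqrt(-507/2) + 3028 = 13*I*sqrt(6)/2 + 3028 = 3028 + 13*I*sqrt(6)/2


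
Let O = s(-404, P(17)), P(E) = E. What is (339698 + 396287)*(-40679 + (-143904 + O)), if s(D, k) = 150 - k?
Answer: -135752433250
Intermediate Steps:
O = 133 (O = 150 - 1*17 = 150 - 17 = 133)
(339698 + 396287)*(-40679 + (-143904 + O)) = (339698 + 396287)*(-40679 + (-143904 + 133)) = 735985*(-40679 - 143771) = 735985*(-184450) = -135752433250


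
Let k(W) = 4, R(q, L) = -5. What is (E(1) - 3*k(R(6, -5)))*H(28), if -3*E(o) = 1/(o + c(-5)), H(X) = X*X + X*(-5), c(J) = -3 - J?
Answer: -70196/9 ≈ -7799.6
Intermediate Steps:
H(X) = X² - 5*X
E(o) = -1/(3*(2 + o)) (E(o) = -1/(3*(o + (-3 - 1*(-5)))) = -1/(3*(o + (-3 + 5))) = -1/(3*(o + 2)) = -1/(3*(2 + o)))
(E(1) - 3*k(R(6, -5)))*H(28) = (-1/(6 + 3*1) - 3*4)*(28*(-5 + 28)) = (-1/(6 + 3) - 12)*(28*23) = (-1/9 - 12)*644 = (-1*⅑ - 12)*644 = (-⅑ - 12)*644 = -109/9*644 = -70196/9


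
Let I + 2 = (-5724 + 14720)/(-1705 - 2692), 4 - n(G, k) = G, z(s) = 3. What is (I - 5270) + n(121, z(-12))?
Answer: -23704429/4397 ≈ -5391.0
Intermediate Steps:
n(G, k) = 4 - G
I = -17790/4397 (I = -2 + (-5724 + 14720)/(-1705 - 2692) = -2 + 8996/(-4397) = -2 + 8996*(-1/4397) = -2 - 8996/4397 = -17790/4397 ≈ -4.0459)
(I - 5270) + n(121, z(-12)) = (-17790/4397 - 5270) + (4 - 1*121) = -23189980/4397 + (4 - 121) = -23189980/4397 - 117 = -23704429/4397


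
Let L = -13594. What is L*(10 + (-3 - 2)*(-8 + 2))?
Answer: -543760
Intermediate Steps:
L*(10 + (-3 - 2)*(-8 + 2)) = -13594*(10 + (-3 - 2)*(-8 + 2)) = -13594*(10 - 5*(-6)) = -13594*(10 + 30) = -13594*40 = -543760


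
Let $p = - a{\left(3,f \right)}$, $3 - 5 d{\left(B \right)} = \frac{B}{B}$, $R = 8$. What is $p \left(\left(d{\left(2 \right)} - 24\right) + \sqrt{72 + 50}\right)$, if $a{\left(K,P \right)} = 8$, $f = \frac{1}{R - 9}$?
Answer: $\frac{944}{5} - 8 \sqrt{122} \approx 100.44$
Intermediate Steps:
$f = -1$ ($f = \frac{1}{8 - 9} = \frac{1}{-1} = -1$)
$d{\left(B \right)} = \frac{2}{5}$ ($d{\left(B \right)} = \frac{3}{5} - \frac{B \frac{1}{B}}{5} = \frac{3}{5} - \frac{1}{5} = \frac{2}{5}$)
$p = -8$ ($p = \left(-1\right) 8 = -8$)
$p \left(\left(d{\left(2 \right)} - 24\right) + \sqrt{72 + 50}\right) = - 8 \left(\left(\frac{2}{5} - 24\right) + \sqrt{72 + 50}\right) = - 8 \left(- \frac{118}{5} + \sqrt{122}\right) = \frac{944}{5} - 8 \sqrt{122}$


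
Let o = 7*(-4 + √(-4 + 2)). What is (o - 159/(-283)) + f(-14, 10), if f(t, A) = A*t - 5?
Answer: -48800/283 + 7*I*√2 ≈ -172.44 + 9.8995*I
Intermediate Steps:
f(t, A) = -5 + A*t
o = -28 + 7*I*√2 (o = 7*(-4 + √(-2)) = 7*(-4 + I*√2) = -28 + 7*I*√2 ≈ -28.0 + 9.8995*I)
(o - 159/(-283)) + f(-14, 10) = ((-28 + 7*I*√2) - 159/(-283)) + (-5 + 10*(-14)) = ((-28 + 7*I*√2) - 159*(-1/283)) + (-5 - 140) = ((-28 + 7*I*√2) + 159/283) - 145 = (-7765/283 + 7*I*√2) - 145 = -48800/283 + 7*I*√2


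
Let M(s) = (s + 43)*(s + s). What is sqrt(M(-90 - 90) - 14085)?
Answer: 9*sqrt(435) ≈ 187.71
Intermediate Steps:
M(s) = 2*s*(43 + s) (M(s) = (43 + s)*(2*s) = 2*s*(43 + s))
sqrt(M(-90 - 90) - 14085) = sqrt(2*(-90 - 90)*(43 + (-90 - 90)) - 14085) = sqrt(2*(-180)*(43 - 180) - 14085) = sqrt(2*(-180)*(-137) - 14085) = sqrt(49320 - 14085) = sqrt(35235) = 9*sqrt(435)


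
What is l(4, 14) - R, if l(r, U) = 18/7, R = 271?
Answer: -1879/7 ≈ -268.43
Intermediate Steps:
l(r, U) = 18/7 (l(r, U) = 18*(⅐) = 18/7)
l(4, 14) - R = 18/7 - 1*271 = 18/7 - 271 = -1879/7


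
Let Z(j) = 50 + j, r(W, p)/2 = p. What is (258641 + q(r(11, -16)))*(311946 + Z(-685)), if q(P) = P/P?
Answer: 80518099662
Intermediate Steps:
r(W, p) = 2*p
q(P) = 1
(258641 + q(r(11, -16)))*(311946 + Z(-685)) = (258641 + 1)*(311946 + (50 - 685)) = 258642*(311946 - 635) = 258642*311311 = 80518099662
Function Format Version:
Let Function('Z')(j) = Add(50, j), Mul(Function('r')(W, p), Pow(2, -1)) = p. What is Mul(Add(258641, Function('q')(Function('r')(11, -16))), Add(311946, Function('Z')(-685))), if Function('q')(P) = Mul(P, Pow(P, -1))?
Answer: 80518099662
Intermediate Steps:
Function('r')(W, p) = Mul(2, p)
Function('q')(P) = 1
Mul(Add(258641, Function('q')(Function('r')(11, -16))), Add(311946, Function('Z')(-685))) = Mul(Add(258641, 1), Add(311946, Add(50, -685))) = Mul(258642, Add(311946, -635)) = Mul(258642, 311311) = 80518099662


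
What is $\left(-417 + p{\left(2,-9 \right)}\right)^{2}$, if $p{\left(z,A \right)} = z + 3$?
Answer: $169744$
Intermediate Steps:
$p{\left(z,A \right)} = 3 + z$
$\left(-417 + p{\left(2,-9 \right)}\right)^{2} = \left(-417 + \left(3 + 2\right)\right)^{2} = \left(-417 + 5\right)^{2} = \left(-412\right)^{2} = 169744$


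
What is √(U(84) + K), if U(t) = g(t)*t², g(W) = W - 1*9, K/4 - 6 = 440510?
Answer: 8*√35801 ≈ 1513.7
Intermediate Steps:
K = 1762064 (K = 24 + 4*440510 = 24 + 1762040 = 1762064)
g(W) = -9 + W (g(W) = W - 9 = -9 + W)
U(t) = t²*(-9 + t) (U(t) = (-9 + t)*t² = t²*(-9 + t))
√(U(84) + K) = √(84²*(-9 + 84) + 1762064) = √(7056*75 + 1762064) = √(529200 + 1762064) = √2291264 = 8*√35801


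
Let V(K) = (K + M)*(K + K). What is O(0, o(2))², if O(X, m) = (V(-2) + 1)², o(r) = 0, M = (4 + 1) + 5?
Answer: 923521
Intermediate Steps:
M = 10 (M = 5 + 5 = 10)
V(K) = 2*K*(10 + K) (V(K) = (K + 10)*(K + K) = (10 + K)*(2*K) = 2*K*(10 + K))
O(X, m) = 961 (O(X, m) = (2*(-2)*(10 - 2) + 1)² = (2*(-2)*8 + 1)² = (-32 + 1)² = (-31)² = 961)
O(0, o(2))² = 961² = 923521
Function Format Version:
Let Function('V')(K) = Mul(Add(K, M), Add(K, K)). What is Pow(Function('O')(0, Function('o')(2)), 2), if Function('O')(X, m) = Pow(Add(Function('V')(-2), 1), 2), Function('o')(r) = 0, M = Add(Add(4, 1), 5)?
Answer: 923521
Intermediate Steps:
M = 10 (M = Add(5, 5) = 10)
Function('V')(K) = Mul(2, K, Add(10, K)) (Function('V')(K) = Mul(Add(K, 10), Add(K, K)) = Mul(Add(10, K), Mul(2, K)) = Mul(2, K, Add(10, K)))
Function('O')(X, m) = 961 (Function('O')(X, m) = Pow(Add(Mul(2, -2, Add(10, -2)), 1), 2) = Pow(Add(Mul(2, -2, 8), 1), 2) = Pow(Add(-32, 1), 2) = Pow(-31, 2) = 961)
Pow(Function('O')(0, Function('o')(2)), 2) = Pow(961, 2) = 923521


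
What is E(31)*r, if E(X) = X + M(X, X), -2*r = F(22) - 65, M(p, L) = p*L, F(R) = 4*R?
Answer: -11408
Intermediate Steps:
M(p, L) = L*p
r = -23/2 (r = -(4*22 - 65)/2 = -(88 - 65)/2 = -½*23 = -23/2 ≈ -11.500)
E(X) = X + X² (E(X) = X + X*X = X + X²)
E(31)*r = (31*(1 + 31))*(-23/2) = (31*32)*(-23/2) = 992*(-23/2) = -11408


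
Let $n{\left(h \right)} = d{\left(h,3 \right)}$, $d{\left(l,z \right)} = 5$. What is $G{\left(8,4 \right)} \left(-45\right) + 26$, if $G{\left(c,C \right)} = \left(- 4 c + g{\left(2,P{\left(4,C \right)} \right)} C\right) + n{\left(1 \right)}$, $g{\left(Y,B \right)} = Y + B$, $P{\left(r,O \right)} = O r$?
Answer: $-1999$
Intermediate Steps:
$n{\left(h \right)} = 5$
$g{\left(Y,B \right)} = B + Y$
$G{\left(c,C \right)} = 5 - 4 c + C \left(2 + 4 C\right)$ ($G{\left(c,C \right)} = \left(- 4 c + \left(C 4 + 2\right) C\right) + 5 = \left(- 4 c + \left(4 C + 2\right) C\right) + 5 = \left(- 4 c + \left(2 + 4 C\right) C\right) + 5 = \left(- 4 c + C \left(2 + 4 C\right)\right) + 5 = 5 - 4 c + C \left(2 + 4 C\right)$)
$G{\left(8,4 \right)} \left(-45\right) + 26 = \left(5 - 32 + 2 \cdot 4 \left(1 + 2 \cdot 4\right)\right) \left(-45\right) + 26 = \left(5 - 32 + 2 \cdot 4 \left(1 + 8\right)\right) \left(-45\right) + 26 = \left(5 - 32 + 2 \cdot 4 \cdot 9\right) \left(-45\right) + 26 = \left(5 - 32 + 72\right) \left(-45\right) + 26 = 45 \left(-45\right) + 26 = -2025 + 26 = -1999$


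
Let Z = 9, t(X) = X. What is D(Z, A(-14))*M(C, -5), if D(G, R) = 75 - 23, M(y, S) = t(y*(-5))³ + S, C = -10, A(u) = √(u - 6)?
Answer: 6499740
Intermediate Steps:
A(u) = √(-6 + u)
M(y, S) = S - 125*y³ (M(y, S) = (y*(-5))³ + S = (-5*y)³ + S = -125*y³ + S = S - 125*y³)
D(G, R) = 52
D(Z, A(-14))*M(C, -5) = 52*(-5 - 125*(-10)³) = 52*(-5 - 125*(-1000)) = 52*(-5 + 125000) = 52*124995 = 6499740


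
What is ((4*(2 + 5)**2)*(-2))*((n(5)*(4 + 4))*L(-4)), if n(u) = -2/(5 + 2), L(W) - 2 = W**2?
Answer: 16128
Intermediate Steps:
L(W) = 2 + W**2
n(u) = -2/7
((4*(2 + 5)**2)*(-2))*((n(5)*(4 + 4))*L(-4)) = ((4*(2 + 5)**2)*(-2))*((-2*(4 + 4)/7)*(2 + (-4)**2)) = ((4*7**2)*(-2))*((-2/7*8)*(2 + 16)) = ((4*49)*(-2))*(-16/7*18) = (196*(-2))*(-288/7) = -392*(-288/7) = 16128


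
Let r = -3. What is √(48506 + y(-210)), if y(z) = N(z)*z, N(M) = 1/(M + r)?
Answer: 2*√61130929/71 ≈ 220.24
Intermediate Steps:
N(M) = 1/(-3 + M) (N(M) = 1/(M - 3) = 1/(-3 + M))
y(z) = z/(-3 + z)
√(48506 + y(-210)) = √(48506 - 210/(-3 - 210)) = √(48506 - 210/(-213)) = √(48506 - 210*(-1/213)) = √(48506 + 70/71) = √(3443996/71) = 2*√61130929/71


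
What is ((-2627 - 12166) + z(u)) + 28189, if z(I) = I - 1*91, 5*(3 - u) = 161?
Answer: 66379/5 ≈ 13276.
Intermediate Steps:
u = -146/5 (u = 3 - 1/5*161 = 3 - 161/5 = -146/5 ≈ -29.200)
z(I) = -91 + I (z(I) = I - 91 = -91 + I)
((-2627 - 12166) + z(u)) + 28189 = ((-2627 - 12166) + (-91 - 146/5)) + 28189 = (-14793 - 601/5) + 28189 = -74566/5 + 28189 = 66379/5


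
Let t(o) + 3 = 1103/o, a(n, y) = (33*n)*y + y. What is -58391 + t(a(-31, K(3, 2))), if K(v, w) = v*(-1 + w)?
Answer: -179037107/3066 ≈ -58394.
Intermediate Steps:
a(n, y) = y + 33*n*y (a(n, y) = 33*n*y + y = y + 33*n*y)
t(o) = -3 + 1103/o
-58391 + t(a(-31, K(3, 2))) = -58391 + (-3 + 1103/(((3*(-1 + 2))*(1 + 33*(-31))))) = -58391 + (-3 + 1103/(((3*1)*(1 - 1023)))) = -58391 + (-3 + 1103/((3*(-1022)))) = -58391 + (-3 + 1103/(-3066)) = -58391 + (-3 + 1103*(-1/3066)) = -58391 + (-3 - 1103/3066) = -58391 - 10301/3066 = -179037107/3066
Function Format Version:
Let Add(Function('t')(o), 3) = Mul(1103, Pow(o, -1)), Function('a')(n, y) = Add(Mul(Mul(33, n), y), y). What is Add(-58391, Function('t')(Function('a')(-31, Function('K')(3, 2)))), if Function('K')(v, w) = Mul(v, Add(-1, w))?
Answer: Rational(-179037107, 3066) ≈ -58394.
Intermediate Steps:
Function('a')(n, y) = Add(y, Mul(33, n, y)) (Function('a')(n, y) = Add(Mul(33, n, y), y) = Add(y, Mul(33, n, y)))
Function('t')(o) = Add(-3, Mul(1103, Pow(o, -1)))
Add(-58391, Function('t')(Function('a')(-31, Function('K')(3, 2)))) = Add(-58391, Add(-3, Mul(1103, Pow(Mul(Mul(3, Add(-1, 2)), Add(1, Mul(33, -31))), -1)))) = Add(-58391, Add(-3, Mul(1103, Pow(Mul(Mul(3, 1), Add(1, -1023)), -1)))) = Add(-58391, Add(-3, Mul(1103, Pow(Mul(3, -1022), -1)))) = Add(-58391, Add(-3, Mul(1103, Pow(-3066, -1)))) = Add(-58391, Add(-3, Mul(1103, Rational(-1, 3066)))) = Add(-58391, Add(-3, Rational(-1103, 3066))) = Add(-58391, Rational(-10301, 3066)) = Rational(-179037107, 3066)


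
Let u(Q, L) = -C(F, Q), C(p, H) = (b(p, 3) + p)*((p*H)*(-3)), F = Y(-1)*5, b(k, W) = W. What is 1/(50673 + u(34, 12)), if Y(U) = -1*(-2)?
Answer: 1/63933 ≈ 1.5641e-5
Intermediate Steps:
Y(U) = 2
F = 10 (F = 2*5 = 10)
C(p, H) = -3*H*p*(3 + p) (C(p, H) = (3 + p)*((p*H)*(-3)) = (3 + p)*((H*p)*(-3)) = (3 + p)*(-3*H*p) = -3*H*p*(3 + p))
u(Q, L) = 390*Q (u(Q, L) = -(-3)*Q*10*(3 + 10) = -(-3)*Q*10*13 = -(-390)*Q = 390*Q)
1/(50673 + u(34, 12)) = 1/(50673 + 390*34) = 1/(50673 + 13260) = 1/63933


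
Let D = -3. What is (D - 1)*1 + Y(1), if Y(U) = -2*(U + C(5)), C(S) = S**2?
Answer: -56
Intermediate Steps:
Y(U) = -50 - 2*U (Y(U) = -2*(U + 5**2) = -2*(U + 25) = -2*(25 + U) = -50 - 2*U)
(D - 1)*1 + Y(1) = (-3 - 1)*1 + (-50 - 2*1) = -4*1 + (-50 - 2) = -4 - 52 = -56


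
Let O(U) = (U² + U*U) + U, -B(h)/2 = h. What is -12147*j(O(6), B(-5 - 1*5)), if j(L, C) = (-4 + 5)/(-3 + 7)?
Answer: -12147/4 ≈ -3036.8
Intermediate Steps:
B(h) = -2*h
O(U) = U + 2*U² (O(U) = (U² + U²) + U = 2*U² + U = U + 2*U²)
j(L, C) = ¼ (j(L, C) = 1/4 = 1*(¼) = ¼)
-12147*j(O(6), B(-5 - 1*5)) = -12147*¼ = -12147/4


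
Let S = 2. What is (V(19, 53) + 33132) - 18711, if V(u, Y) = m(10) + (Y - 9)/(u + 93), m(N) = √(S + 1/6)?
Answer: 403799/28 + √78/6 ≈ 14423.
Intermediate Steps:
m(N) = √78/6 (m(N) = √(2 + 1/6) = √(2 + ⅙) = √(13/6) = √78/6)
V(u, Y) = √78/6 + (-9 + Y)/(93 + u) (V(u, Y) = √78/6 + (Y - 9)/(u + 93) = √78/6 + (-9 + Y)/(93 + u))
(V(19, 53) + 33132) - 18711 = ((-54 + 6*53 + 93*√78 + 19*√78)/(6*(93 + 19)) + 33132) - 18711 = ((⅙)*(-54 + 318 + 93*√78 + 19*√78)/112 + 33132) - 18711 = ((⅙)*(1/112)*(264 + 112*√78) + 33132) - 18711 = ((11/28 + √78/6) + 33132) - 18711 = (927707/28 + √78/6) - 18711 = 403799/28 + √78/6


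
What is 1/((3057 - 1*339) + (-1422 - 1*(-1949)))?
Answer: 1/3245 ≈ 0.00030817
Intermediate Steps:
1/((3057 - 1*339) + (-1422 - 1*(-1949))) = 1/((3057 - 339) + (-1422 + 1949)) = 1/(2718 + 527) = 1/3245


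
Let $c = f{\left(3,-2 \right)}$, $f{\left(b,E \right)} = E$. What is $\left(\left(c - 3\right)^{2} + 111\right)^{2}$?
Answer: $18496$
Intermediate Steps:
$c = -2$
$\left(\left(c - 3\right)^{2} + 111\right)^{2} = \left(\left(-2 - 3\right)^{2} + 111\right)^{2} = \left(\left(-5\right)^{2} + 111\right)^{2} = \left(25 + 111\right)^{2} = 136^{2} = 18496$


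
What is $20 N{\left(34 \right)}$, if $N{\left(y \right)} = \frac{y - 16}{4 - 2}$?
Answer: $180$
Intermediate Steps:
$N{\left(y \right)} = -8 + \frac{y}{2}$ ($N{\left(y \right)} = \frac{-16 + y}{2} = \left(-16 + y\right) \frac{1}{2} = -8 + \frac{y}{2}$)
$20 N{\left(34 \right)} = 20 \left(-8 + \frac{1}{2} \cdot 34\right) = 20 \left(-8 + 17\right) = 20 \cdot 9 = 180$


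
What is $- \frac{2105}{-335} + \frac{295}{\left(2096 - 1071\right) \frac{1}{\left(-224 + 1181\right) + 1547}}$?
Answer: $\frac{9984617}{13735} \approx 726.95$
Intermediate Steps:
$- \frac{2105}{-335} + \frac{295}{\left(2096 - 1071\right) \frac{1}{\left(-224 + 1181\right) + 1547}} = \left(-2105\right) \left(- \frac{1}{335}\right) + \frac{295}{1025 \frac{1}{957 + 1547}} = \frac{421}{67} + \frac{295}{1025 \cdot \frac{1}{2504}} = \frac{421}{67} + \frac{295}{\frac{1025}{2504}} = \frac{421}{67} + 295 \cdot \frac{2504}{1025} = \frac{421}{67} + \frac{147736}{205} = \frac{9984617}{13735}$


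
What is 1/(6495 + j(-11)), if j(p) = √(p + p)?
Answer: 6495/42185047 - I*√22/42185047 ≈ 0.00015396 - 1.1119e-7*I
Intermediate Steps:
j(p) = √2*√p (j(p) = √(2*p) = √2*√p)
1/(6495 + j(-11)) = 1/(6495 + √2*√(-11)) = 1/(6495 + √2*(I*√11)) = 1/(6495 + I*√22)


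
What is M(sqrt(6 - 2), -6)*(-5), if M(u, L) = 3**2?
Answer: -45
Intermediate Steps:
M(u, L) = 9
M(sqrt(6 - 2), -6)*(-5) = 9*(-5) = -45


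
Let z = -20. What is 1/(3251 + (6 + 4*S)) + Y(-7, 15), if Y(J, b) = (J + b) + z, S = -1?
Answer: -39035/3253 ≈ -12.000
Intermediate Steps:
Y(J, b) = -20 + J + b (Y(J, b) = (J + b) - 20 = -20 + J + b)
1/(3251 + (6 + 4*S)) + Y(-7, 15) = 1/(3251 + (6 + 4*(-1))) + (-20 - 7 + 15) = 1/(3251 + (6 - 4)) - 12 = 1/(3251 + 2) - 12 = 1/3253 - 12 = -39035/3253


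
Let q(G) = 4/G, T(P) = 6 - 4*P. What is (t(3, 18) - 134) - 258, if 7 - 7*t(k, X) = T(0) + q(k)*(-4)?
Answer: -8213/21 ≈ -391.10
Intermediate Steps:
t(k, X) = ⅐ + 16/(7*k) (t(k, X) = 1 - ((6 - 4*0) + (4/k)*(-4))/7 = 1 - ((6 + 0) - 16/k)/7 = 1 - (6 - 16/k)/7 = 1 + (-6/7 + 16/(7*k)) = ⅐ + 16/(7*k))
(t(3, 18) - 134) - 258 = ((⅐)*(16 + 3)/3 - 134) - 258 = ((⅐)*(⅓)*19 - 134) - 258 = (19/21 - 134) - 258 = -2795/21 - 258 = -8213/21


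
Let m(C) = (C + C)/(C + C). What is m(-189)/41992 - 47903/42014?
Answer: -1005750381/882125944 ≈ -1.1401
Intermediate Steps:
m(C) = 1 (m(C) = (2*C)/((2*C)) = (2*C)*(1/(2*C)) = 1)
m(-189)/41992 - 47903/42014 = 1/41992 - 47903/42014 = -1005750381/882125944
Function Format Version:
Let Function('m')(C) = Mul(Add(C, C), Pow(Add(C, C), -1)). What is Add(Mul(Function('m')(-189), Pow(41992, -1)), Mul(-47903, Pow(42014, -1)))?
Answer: Rational(-1005750381, 882125944) ≈ -1.1401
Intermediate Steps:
Function('m')(C) = 1 (Function('m')(C) = Mul(Mul(2, C), Pow(Mul(2, C), -1)) = Mul(Mul(2, C), Mul(Rational(1, 2), Pow(C, -1))) = 1)
Add(Mul(Function('m')(-189), Pow(41992, -1)), Mul(-47903, Pow(42014, -1))) = Add(Mul(1, Pow(41992, -1)), Mul(-47903, Pow(42014, -1))) = Add(Mul(1, Rational(1, 41992)), Mul(-47903, Rational(1, 42014))) = Add(Rational(1, 41992), Rational(-47903, 42014)) = Rational(-1005750381, 882125944)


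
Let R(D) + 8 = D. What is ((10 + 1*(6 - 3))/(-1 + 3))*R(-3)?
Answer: -143/2 ≈ -71.500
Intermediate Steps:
R(D) = -8 + D
((10 + 1*(6 - 3))/(-1 + 3))*R(-3) = ((10 + 1*(6 - 3))/(-1 + 3))*(-8 - 3) = ((10 + 1*3)/2)*(-11) = ((10 + 3)*(½))*(-11) = (13*(½))*(-11) = (13/2)*(-11) = -143/2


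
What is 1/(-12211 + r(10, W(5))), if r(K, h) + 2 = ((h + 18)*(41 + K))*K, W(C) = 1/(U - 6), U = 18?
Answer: -2/5981 ≈ -0.00033439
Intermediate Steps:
W(C) = 1/12 (W(C) = 1/(18 - 6) = 1/12)
r(K, h) = -2 + K*(18 + h)*(41 + K) (r(K, h) = -2 + ((h + 18)*(41 + K))*K = -2 + ((18 + h)*(41 + K))*K = -2 + K*(18 + h)*(41 + K))
1/(-12211 + r(10, W(5))) = 1/(-12211 + (-2 + 18*10² + 738*10 + (1/12)*10² + 41*10*(1/12))) = 1/(-12211 + (-2 + 18*100 + 7380 + (1/12)*100 + 205/6)) = 1/(-12211 + (-2 + 1800 + 7380 + 25/3 + 205/6)) = 1/(-12211 + 18441/2) = 1/(-5981/2) = -2/5981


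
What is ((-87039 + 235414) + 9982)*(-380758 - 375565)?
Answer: -119769041311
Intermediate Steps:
((-87039 + 235414) + 9982)*(-380758 - 375565) = (148375 + 9982)*(-756323) = 158357*(-756323) = -119769041311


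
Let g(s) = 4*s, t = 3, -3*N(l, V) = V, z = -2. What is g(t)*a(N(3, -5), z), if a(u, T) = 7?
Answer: 84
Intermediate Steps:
N(l, V) = -V/3
g(t)*a(N(3, -5), z) = (4*3)*7 = 12*7 = 84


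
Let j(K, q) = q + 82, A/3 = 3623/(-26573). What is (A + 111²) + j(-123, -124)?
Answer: 326278998/26573 ≈ 12279.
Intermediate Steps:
A = -10869/26573 (A = 3*(3623/(-26573)) = 3*(3623*(-1/26573)) = 3*(-3623/26573) = -10869/26573 ≈ -0.40902)
j(K, q) = 82 + q
(A + 111²) + j(-123, -124) = (-10869/26573 + 111²) + (82 - 124) = (-10869/26573 + 12321) - 42 = 327395064/26573 - 42 = 326278998/26573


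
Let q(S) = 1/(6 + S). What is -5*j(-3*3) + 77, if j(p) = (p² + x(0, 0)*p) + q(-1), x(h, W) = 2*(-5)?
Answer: -779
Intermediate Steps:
x(h, W) = -10
j(p) = ⅕ + p² - 10*p (j(p) = (p² - 10*p) + 1/(6 - 1) = (p² - 10*p) + 1/5 = (p² - 10*p) + ⅕ = ⅕ + p² - 10*p)
-5*j(-3*3) + 77 = -5*(⅕ + (-3*3)² - (-30)*3) + 77 = -5*(⅕ + (-9)² - 10*(-9)) + 77 = -5*(⅕ + 81 + 90) + 77 = -5*856/5 + 77 = -856 + 77 = -779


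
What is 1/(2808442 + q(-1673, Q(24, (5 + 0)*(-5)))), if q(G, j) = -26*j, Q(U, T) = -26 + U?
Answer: 1/2808494 ≈ 3.5606e-7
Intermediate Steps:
1/(2808442 + q(-1673, Q(24, (5 + 0)*(-5)))) = 1/(2808442 - 26*(-26 + 24)) = 1/(2808442 - 26*(-2)) = 1/(2808442 + 52) = 1/2808494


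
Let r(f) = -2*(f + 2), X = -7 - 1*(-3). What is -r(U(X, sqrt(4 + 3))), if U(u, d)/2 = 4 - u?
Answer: 36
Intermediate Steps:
X = -4 (X = -7 + 3 = -4)
U(u, d) = 8 - 2*u (U(u, d) = 2*(4 - u) = 8 - 2*u)
r(f) = -4 - 2*f (r(f) = -2*(2 + f) = -4 - 2*f)
-r(U(X, sqrt(4 + 3))) = -(-4 - 2*(8 - 2*(-4))) = -(-4 - 2*(8 + 8)) = -(-4 - 2*16) = -(-4 - 32) = -1*(-36) = 36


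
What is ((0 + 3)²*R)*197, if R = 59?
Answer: 104607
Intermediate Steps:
((0 + 3)²*R)*197 = ((0 + 3)²*59)*197 = (3²*59)*197 = (9*59)*197 = 531*197 = 104607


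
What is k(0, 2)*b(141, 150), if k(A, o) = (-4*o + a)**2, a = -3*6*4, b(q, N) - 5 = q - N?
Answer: -25600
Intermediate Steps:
b(q, N) = 5 + q - N (b(q, N) = 5 + (q - N) = 5 + q - N)
a = -72 (a = -18*4 = -72)
k(A, o) = (-72 - 4*o)**2 (k(A, o) = (-4*o - 72)**2 = (-72 - 4*o)**2)
k(0, 2)*b(141, 150) = (16*(18 + 2)**2)*(5 + 141 - 1*150) = (16*20**2)*(5 + 141 - 150) = (16*400)*(-4) = 6400*(-4) = -25600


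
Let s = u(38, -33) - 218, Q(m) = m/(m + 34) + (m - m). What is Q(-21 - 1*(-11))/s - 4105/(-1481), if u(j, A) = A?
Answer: 12371665/4460772 ≈ 2.7734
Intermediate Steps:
Q(m) = m/(34 + m) (Q(m) = m/(34 + m) + 0 = m/(34 + m))
s = -251 (s = -33 - 218 = -251)
Q(-21 - 1*(-11))/s - 4105/(-1481) = ((-21 - 1*(-11))/(34 + (-21 - 1*(-11))))/(-251) - 4105/(-1481) = ((-21 + 11)/(34 + (-21 + 11)))*(-1/251) - 4105*(-1/1481) = -10/(34 - 10)*(-1/251) + 4105/1481 = -10/24*(-1/251) + 4105/1481 = -10*1/24*(-1/251) + 4105/1481 = -5/12*(-1/251) + 4105/1481 = 5/3012 + 4105/1481 = 12371665/4460772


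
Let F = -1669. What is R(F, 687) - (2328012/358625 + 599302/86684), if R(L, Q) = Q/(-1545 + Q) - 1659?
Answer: -143041339570947/85489386125 ≈ -1673.2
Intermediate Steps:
R(L, Q) = -1659 + Q/(-1545 + Q) (R(L, Q) = Q/(-1545 + Q) - 1659 = -1659 + Q/(-1545 + Q))
R(F, 687) - (2328012/358625 + 599302/86684) = (2563155 - 1658*687)/(-1545 + 687) - (2328012/358625 + 599302/86684) = (2563155 - 1139046)/(-858) - (2328012*(1/358625) + 599302*(1/86684)) = -1/858*1424109 - (2328012/358625 + 299651/43342) = -474703/286 - 1*208363035979/15543524750 = -474703/286 - 208363035979/15543524750 = -143041339570947/85489386125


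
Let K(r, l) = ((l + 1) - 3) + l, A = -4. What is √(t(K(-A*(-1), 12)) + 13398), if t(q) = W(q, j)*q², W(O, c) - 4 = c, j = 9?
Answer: √19690 ≈ 140.32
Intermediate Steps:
W(O, c) = 4 + c
K(r, l) = -2 + 2*l (K(r, l) = ((1 + l) - 3) + l = (-2 + l) + l = -2 + 2*l)
t(q) = 13*q² (t(q) = (4 + 9)*q² = 13*q²)
√(t(K(-A*(-1), 12)) + 13398) = √(13*(-2 + 2*12)² + 13398) = √(13*(-2 + 24)² + 13398) = √(13*22² + 13398) = √(13*484 + 13398) = √(6292 + 13398) = √19690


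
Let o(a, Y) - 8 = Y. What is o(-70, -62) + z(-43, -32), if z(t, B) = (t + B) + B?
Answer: -161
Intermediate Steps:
o(a, Y) = 8 + Y
z(t, B) = t + 2*B (z(t, B) = (B + t) + B = t + 2*B)
o(-70, -62) + z(-43, -32) = (8 - 62) + (-43 + 2*(-32)) = -54 + (-43 - 64) = -54 - 107 = -161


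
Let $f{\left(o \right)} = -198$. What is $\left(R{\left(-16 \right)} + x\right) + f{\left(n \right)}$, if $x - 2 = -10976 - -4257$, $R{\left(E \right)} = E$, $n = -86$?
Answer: $-6931$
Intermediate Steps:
$x = -6717$ ($x = 2 - 6719 = -6717$)
$\left(R{\left(-16 \right)} + x\right) + f{\left(n \right)} = \left(-16 - 6717\right) - 198 = -6733 - 198 = -6931$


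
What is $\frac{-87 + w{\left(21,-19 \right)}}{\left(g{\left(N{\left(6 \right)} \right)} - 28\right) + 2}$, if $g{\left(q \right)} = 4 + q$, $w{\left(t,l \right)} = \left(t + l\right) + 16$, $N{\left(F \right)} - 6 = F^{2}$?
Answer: $- \frac{69}{20} \approx -3.45$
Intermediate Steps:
$N{\left(F \right)} = 6 + F^{2}$
$w{\left(t,l \right)} = 16 + l + t$ ($w{\left(t,l \right)} = \left(l + t\right) + 16 = 16 + l + t$)
$\frac{-87 + w{\left(21,-19 \right)}}{\left(g{\left(N{\left(6 \right)} \right)} - 28\right) + 2} = \frac{-87 + \left(16 - 19 + 21\right)}{\left(\left(4 + \left(6 + 6^{2}\right)\right) - 28\right) + 2} = \frac{-87 + 18}{\left(\left(4 + \left(6 + 36\right)\right) - 28\right) + 2} = - \frac{69}{\left(\left(4 + 42\right) - 28\right) + 2} = - \frac{69}{\left(46 - 28\right) + 2} = - \frac{69}{18 + 2} = - \frac{69}{20}$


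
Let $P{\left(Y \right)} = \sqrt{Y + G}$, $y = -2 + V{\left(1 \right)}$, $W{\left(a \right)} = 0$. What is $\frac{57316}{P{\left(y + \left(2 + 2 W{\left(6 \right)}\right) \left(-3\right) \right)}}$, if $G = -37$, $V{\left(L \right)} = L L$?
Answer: $- \frac{28658 i \sqrt{11}}{11} \approx - 8640.7 i$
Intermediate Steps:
$V{\left(L \right)} = L^{2}$
$y = -1$ ($y = -2 + 1^{2} = -2 + 1 = -1$)
$P{\left(Y \right)} = \sqrt{-37 + Y}$ ($P{\left(Y \right)} = \sqrt{Y - 37} = \sqrt{-37 + Y}$)
$\frac{57316}{P{\left(y + \left(2 + 2 W{\left(6 \right)}\right) \left(-3\right) \right)}} = \frac{57316}{\sqrt{-37 + \left(-1 + \left(2 + 2 \cdot 0\right) \left(-3\right)\right)}} = \frac{57316}{\sqrt{-37 + \left(-1 + \left(2 + 0\right) \left(-3\right)\right)}} = \frac{57316}{\sqrt{-37 + \left(-1 + 2 \left(-3\right)\right)}} = \frac{57316}{\sqrt{-37 - 7}} = \frac{57316}{\sqrt{-44}} = \frac{57316}{2 i \sqrt{11}} = 57316 \left(- \frac{i \sqrt{11}}{22}\right) = - \frac{28658 i \sqrt{11}}{11}$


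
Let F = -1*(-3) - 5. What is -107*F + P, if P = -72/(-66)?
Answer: 2366/11 ≈ 215.09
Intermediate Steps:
P = 12/11 (P = -72*(-1/66) = 12/11 ≈ 1.0909)
F = -2 (F = 3 - 5 = -2)
-107*F + P = -107*(-2) + 12/11 = 214 + 12/11 = 2366/11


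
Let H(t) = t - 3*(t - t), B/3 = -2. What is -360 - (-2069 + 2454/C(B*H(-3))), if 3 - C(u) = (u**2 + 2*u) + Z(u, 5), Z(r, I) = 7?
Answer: 312265/182 ≈ 1715.7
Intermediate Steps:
B = -6 (B = 3*(-2) = -6)
H(t) = t (H(t) = t - 3*0 = t + 0 = t)
C(u) = -4 - u**2 - 2*u (C(u) = 3 - ((u**2 + 2*u) + 7) = 3 - (7 + u**2 + 2*u) = 3 + (-7 - u**2 - 2*u) = -4 - u**2 - 2*u)
-360 - (-2069 + 2454/C(B*H(-3))) = -360 - (-2069 + 2454/(-4 - (-6*(-3))**2 - (-12)*(-3))) = -360 - (-2069 + 2454/(-4 - 1*18**2 - 2*18)) = -360 - (-2069 + 2454/(-4 - 1*324 - 36)) = -360 - (-2069 + 2454/(-4 - 324 - 36)) = -360 - (-2069 + 2454/(-364)) = -360 - (-2069 + 2454*(-1/364)) = -360 - (-2069 - 1227/182) = -360 - 1*(-377785/182) = -360 + 377785/182 = 312265/182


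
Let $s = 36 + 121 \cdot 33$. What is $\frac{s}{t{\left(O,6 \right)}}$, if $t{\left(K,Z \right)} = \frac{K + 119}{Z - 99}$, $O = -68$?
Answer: $-7347$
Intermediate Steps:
$t{\left(K,Z \right)} = \frac{119 + K}{-99 + Z}$
$s = 4029$ ($s = 36 + 3993 = 4029$)
$\frac{s}{t{\left(O,6 \right)}} = \frac{4029}{\frac{1}{-99 + 6} \left(119 - 68\right)} = \frac{4029}{\frac{1}{-93} \cdot 51} = \frac{4029}{\left(- \frac{1}{93}\right) 51} = \frac{4029}{- \frac{17}{31}} = 4029 \left(- \frac{31}{17}\right) = -7347$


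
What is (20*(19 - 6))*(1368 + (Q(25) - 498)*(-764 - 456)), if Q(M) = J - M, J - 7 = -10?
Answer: 167202880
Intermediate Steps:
J = -3 (J = 7 - 10 = -3)
Q(M) = -3 - M
(20*(19 - 6))*(1368 + (Q(25) - 498)*(-764 - 456)) = (20*(19 - 6))*(1368 + ((-3 - 1*25) - 498)*(-764 - 456)) = (20*13)*(1368 + ((-3 - 25) - 498)*(-1220)) = 260*(1368 + (-28 - 498)*(-1220)) = 260*(1368 - 526*(-1220)) = 260*(1368 + 641720) = 260*643088 = 167202880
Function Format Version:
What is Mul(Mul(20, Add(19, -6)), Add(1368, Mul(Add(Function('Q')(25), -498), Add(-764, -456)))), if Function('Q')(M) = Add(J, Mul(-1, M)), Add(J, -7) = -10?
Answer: 167202880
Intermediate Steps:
J = -3 (J = Add(7, -10) = -3)
Function('Q')(M) = Add(-3, Mul(-1, M))
Mul(Mul(20, Add(19, -6)), Add(1368, Mul(Add(Function('Q')(25), -498), Add(-764, -456)))) = Mul(Mul(20, Add(19, -6)), Add(1368, Mul(Add(Add(-3, Mul(-1, 25)), -498), Add(-764, -456)))) = Mul(Mul(20, 13), Add(1368, Mul(Add(Add(-3, -25), -498), -1220))) = Mul(260, Add(1368, Mul(Add(-28, -498), -1220))) = Mul(260, Add(1368, Mul(-526, -1220))) = Mul(260, Add(1368, 641720)) = Mul(260, 643088) = 167202880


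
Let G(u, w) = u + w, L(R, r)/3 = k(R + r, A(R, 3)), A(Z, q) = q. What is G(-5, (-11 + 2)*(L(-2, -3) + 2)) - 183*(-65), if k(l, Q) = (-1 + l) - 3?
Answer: 12115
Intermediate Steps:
k(l, Q) = -4 + l
L(R, r) = -12 + 3*R + 3*r (L(R, r) = 3*(-4 + (R + r)) = 3*(-4 + R + r) = -12 + 3*R + 3*r)
G(-5, (-11 + 2)*(L(-2, -3) + 2)) - 183*(-65) = (-5 + (-11 + 2)*((-12 + 3*(-2) + 3*(-3)) + 2)) - 183*(-65) = (-5 - 9*((-12 - 6 - 9) + 2)) + 11895 = (-5 - 9*(-27 + 2)) + 11895 = (-5 - 9*(-25)) + 11895 = (-5 + 225) + 11895 = 220 + 11895 = 12115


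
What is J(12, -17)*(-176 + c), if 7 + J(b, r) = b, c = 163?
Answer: -65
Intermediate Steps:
J(b, r) = -7 + b
J(12, -17)*(-176 + c) = (-7 + 12)*(-176 + 163) = 5*(-13) = -65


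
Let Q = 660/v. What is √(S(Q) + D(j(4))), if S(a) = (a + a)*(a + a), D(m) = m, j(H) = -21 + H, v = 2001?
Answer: I*√7369513/667 ≈ 4.07*I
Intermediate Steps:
Q = 220/667 (Q = 660/2001 = 660*(1/2001) = 220/667 ≈ 0.32983)
S(a) = 4*a² (S(a) = (2*a)*(2*a) = 4*a²)
√(S(Q) + D(j(4))) = √(4*(220/667)² + (-21 + 4)) = √(4*(48400/444889) - 17) = √(193600/444889 - 17) = √(-7369513/444889) = I*√7369513/667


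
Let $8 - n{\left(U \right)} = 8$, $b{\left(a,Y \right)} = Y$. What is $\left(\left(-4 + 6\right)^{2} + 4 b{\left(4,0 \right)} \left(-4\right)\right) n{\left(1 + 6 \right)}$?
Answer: $0$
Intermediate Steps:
$n{\left(U \right)} = 0$ ($n{\left(U \right)} = 8 - 8 = 0$)
$\left(\left(-4 + 6\right)^{2} + 4 b{\left(4,0 \right)} \left(-4\right)\right) n{\left(1 + 6 \right)} = \left(\left(-4 + 6\right)^{2} + 4 \cdot 0 \left(-4\right)\right) 0 = \left(2^{2} + 0 \left(-4\right)\right) 0 = \left(4 + 0\right) 0 = 4 \cdot 0 = 0$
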